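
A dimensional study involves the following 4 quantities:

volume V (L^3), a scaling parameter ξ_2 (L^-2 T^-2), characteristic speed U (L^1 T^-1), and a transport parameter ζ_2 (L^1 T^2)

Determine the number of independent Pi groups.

2

There are 4 variables and 2 base dimensions (L, T).
The dimension matrix has rank 2.
Independent dimensionless groups: 4 − 2 = 2.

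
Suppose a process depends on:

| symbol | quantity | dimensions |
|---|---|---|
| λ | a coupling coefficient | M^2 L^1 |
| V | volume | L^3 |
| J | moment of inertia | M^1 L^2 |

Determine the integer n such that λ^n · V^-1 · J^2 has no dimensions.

Balance the M exponent: (2)·n from λ, plus −(0) + 2·(1) = 2 from the rest, must sum to zero.
2n + 2 = 0, so n = -1.

-1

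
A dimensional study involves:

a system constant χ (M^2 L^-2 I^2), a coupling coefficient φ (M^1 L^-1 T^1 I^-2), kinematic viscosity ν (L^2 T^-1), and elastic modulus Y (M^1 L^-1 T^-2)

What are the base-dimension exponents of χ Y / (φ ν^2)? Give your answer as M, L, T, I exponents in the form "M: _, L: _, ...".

M: 2, L: -6, T: -1, I: 4

Collect each base-dimension exponent across the product:
  M: (2) − (1) − 2·(0) + (1) = 2
  L: (-2) − (-1) − 2·(2) + (-1) = -6
  T: (0) − (1) − 2·(-1) + (-2) = -1
  I: (2) − (-2) − 2·(0) + (0) = 4
So the dimensions are [M² L⁻⁶ T⁻¹ I⁴].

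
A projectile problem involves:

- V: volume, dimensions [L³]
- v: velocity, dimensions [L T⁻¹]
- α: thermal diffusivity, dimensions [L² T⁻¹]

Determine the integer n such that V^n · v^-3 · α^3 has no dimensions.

Balance the L exponent: (3)·n from V, plus −3·(1) + 3·(2) = 3 from the rest, must sum to zero.
3n + 3 = 0, so n = -1.

-1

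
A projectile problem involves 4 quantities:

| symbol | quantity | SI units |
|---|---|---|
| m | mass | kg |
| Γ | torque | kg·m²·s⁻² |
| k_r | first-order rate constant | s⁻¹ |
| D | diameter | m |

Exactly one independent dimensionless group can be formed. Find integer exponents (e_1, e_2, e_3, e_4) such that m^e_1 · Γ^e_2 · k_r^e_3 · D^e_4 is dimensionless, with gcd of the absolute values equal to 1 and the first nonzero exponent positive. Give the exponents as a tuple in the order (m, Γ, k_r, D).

(1, -1, 2, 2)

M: e_1·(1) + e_2·(1) + e_3·(0) + e_4·(0) = 0
L: e_1·(0) + e_2·(2) + e_3·(0) + e_4·(1) = 0
T: e_1·(0) + e_2·(-2) + e_3·(-1) + e_4·(0) = 0
Solving this homogeneous linear system for the smallest-integer solution (first nonzero entry positive) gives (1, -1, 2, 2).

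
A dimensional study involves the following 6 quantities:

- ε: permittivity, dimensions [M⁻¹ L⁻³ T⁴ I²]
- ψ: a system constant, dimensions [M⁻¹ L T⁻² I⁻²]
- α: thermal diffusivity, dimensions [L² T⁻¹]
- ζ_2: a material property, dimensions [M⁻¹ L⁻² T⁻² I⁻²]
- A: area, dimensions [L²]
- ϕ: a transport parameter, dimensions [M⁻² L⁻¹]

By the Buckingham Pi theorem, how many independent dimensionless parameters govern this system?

2

There are 6 variables and 4 base dimensions (M, L, T, I).
The dimension matrix has rank 4.
Independent dimensionless groups: 6 − 4 = 2.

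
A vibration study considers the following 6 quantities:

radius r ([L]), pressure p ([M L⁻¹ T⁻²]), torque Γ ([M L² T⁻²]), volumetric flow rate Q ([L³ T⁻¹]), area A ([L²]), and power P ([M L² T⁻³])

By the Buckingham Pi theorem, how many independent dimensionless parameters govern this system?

3

There are 6 variables and 3 base dimensions (M, L, T).
The dimension matrix has rank 3.
Independent dimensionless groups: 6 − 3 = 3.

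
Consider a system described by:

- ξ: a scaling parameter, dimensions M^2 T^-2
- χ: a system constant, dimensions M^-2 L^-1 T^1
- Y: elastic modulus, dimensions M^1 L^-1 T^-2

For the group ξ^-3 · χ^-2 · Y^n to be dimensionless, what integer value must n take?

Balance the M exponent: (1)·n from Y, plus −3·(2) − 2·(-2) = -2 from the rest, must sum to zero.
n − 2 = 0, so n = 2.

2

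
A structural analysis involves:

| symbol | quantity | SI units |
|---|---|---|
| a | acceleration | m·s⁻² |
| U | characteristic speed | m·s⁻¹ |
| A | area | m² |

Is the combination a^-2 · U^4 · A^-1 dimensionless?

yes

Sum the exponent of each base dimension across the product:
  L: −2·[a]_L + 4·[U]_L − [A]_L = −2·(1) + 4·(1) − (2) = 0
  T: −2·[a]_T + 4·[U]_T − [A]_T = −2·(-2) + 4·(-1) − (0) = 0
All base exponents vanish — dimensionless.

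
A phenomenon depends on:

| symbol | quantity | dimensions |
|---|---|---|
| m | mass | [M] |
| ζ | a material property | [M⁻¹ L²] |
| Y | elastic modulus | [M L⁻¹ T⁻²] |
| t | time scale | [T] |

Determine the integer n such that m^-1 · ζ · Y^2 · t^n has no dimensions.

4

Balance the T exponent: (1)·n from t, plus −(0) + (0) + 2·(-2) = -4 from the rest, must sum to zero.
n − 4 = 0, so n = 4.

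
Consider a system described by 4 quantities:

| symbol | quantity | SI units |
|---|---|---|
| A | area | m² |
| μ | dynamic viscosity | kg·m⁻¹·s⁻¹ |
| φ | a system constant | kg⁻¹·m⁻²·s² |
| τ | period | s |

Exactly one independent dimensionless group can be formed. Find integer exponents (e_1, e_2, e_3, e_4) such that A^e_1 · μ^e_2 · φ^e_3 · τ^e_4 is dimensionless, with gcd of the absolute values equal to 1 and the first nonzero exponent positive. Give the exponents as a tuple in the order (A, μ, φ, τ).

(3, 2, 2, -2)

M: e_1·(0) + e_2·(1) + e_3·(-1) + e_4·(0) = 0
L: e_1·(2) + e_2·(-1) + e_3·(-2) + e_4·(0) = 0
T: e_1·(0) + e_2·(-1) + e_3·(2) + e_4·(1) = 0
Solving this homogeneous linear system for the smallest-integer solution (first nonzero entry positive) gives (3, 2, 2, -2).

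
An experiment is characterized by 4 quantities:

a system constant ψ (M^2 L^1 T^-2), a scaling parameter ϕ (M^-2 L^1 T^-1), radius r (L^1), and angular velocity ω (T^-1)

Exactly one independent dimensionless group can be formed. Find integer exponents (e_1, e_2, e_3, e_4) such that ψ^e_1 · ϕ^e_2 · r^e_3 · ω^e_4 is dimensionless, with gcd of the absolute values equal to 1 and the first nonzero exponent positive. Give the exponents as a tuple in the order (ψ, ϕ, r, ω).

(1, 1, -2, -3)

M: e_1·(2) + e_2·(-2) + e_3·(0) + e_4·(0) = 0
L: e_1·(1) + e_2·(1) + e_3·(1) + e_4·(0) = 0
T: e_1·(-2) + e_2·(-1) + e_3·(0) + e_4·(-1) = 0
Solving this homogeneous linear system for the smallest-integer solution (first nonzero entry positive) gives (1, 1, -2, -3).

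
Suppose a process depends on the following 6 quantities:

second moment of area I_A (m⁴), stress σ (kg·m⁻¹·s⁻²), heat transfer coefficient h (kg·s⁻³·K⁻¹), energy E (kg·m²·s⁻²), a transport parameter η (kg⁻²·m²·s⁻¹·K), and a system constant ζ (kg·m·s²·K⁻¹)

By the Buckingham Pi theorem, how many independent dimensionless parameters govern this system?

There are 6 variables and 4 base dimensions (M, L, T, Θ).
The dimension matrix has rank 4.
Independent dimensionless groups: 6 − 4 = 2.

2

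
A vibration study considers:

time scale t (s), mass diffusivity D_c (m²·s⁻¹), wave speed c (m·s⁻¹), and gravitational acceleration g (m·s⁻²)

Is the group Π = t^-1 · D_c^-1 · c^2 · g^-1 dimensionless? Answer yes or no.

no

Sum the exponent of each base dimension across the product:
  L: −[t]_L − [D_c]_L + 2·[c]_L − [g]_L = −(0) − (2) + 2·(1) − (1) = -1
  T: −[t]_T − [D_c]_T + 2·[c]_T − [g]_T = −(1) − (-1) + 2·(-1) − (-2) = 0
Net dimensions [L⁻¹] ≠ [1] — not dimensionless.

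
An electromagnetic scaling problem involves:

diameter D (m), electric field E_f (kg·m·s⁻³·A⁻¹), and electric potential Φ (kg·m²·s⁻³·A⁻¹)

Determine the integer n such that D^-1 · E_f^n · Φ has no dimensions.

Balance the M exponent: (1)·n from E_f, plus −(0) + (1) = 1 from the rest, must sum to zero.
n + 1 = 0, so n = -1.

-1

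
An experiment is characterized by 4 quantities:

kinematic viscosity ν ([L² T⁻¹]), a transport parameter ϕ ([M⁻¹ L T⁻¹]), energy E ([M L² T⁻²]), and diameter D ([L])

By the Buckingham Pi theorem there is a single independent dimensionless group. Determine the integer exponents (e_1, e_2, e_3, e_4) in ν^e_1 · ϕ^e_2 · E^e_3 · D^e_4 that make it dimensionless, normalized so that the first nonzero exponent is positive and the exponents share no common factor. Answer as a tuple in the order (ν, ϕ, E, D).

M: e_1·(0) + e_2·(-1) + e_3·(1) + e_4·(0) = 0
L: e_1·(2) + e_2·(1) + e_3·(2) + e_4·(1) = 0
T: e_1·(-1) + e_2·(-1) + e_3·(-2) + e_4·(0) = 0
Solving this homogeneous linear system for the smallest-integer solution (first nonzero entry positive) gives (3, -1, -1, -3).

(3, -1, -1, -3)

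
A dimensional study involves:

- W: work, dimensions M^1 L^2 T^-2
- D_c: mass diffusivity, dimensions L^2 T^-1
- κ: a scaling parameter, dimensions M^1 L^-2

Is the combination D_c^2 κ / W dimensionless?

Sum the exponent of each base dimension across the product:
  M: −[W]_M + 2·[D_c]_M + [κ]_M = −(1) + 2·(0) + (1) = 0
  L: −[W]_L + 2·[D_c]_L + [κ]_L = −(2) + 2·(2) + (-2) = 0
  T: −[W]_T + 2·[D_c]_T + [κ]_T = −(-2) + 2·(-1) + (0) = 0
All base exponents vanish — dimensionless.

yes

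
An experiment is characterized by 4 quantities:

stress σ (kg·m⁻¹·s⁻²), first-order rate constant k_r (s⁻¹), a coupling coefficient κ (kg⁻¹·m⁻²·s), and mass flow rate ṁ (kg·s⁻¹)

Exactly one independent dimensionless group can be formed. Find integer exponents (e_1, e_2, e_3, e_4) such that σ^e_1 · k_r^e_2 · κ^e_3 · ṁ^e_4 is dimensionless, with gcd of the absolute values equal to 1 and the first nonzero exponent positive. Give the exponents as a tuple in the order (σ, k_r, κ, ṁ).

M: e_1·(1) + e_2·(0) + e_3·(-1) + e_4·(1) = 0
L: e_1·(-1) + e_2·(0) + e_3·(-2) + e_4·(0) = 0
T: e_1·(-2) + e_2·(-1) + e_3·(1) + e_4·(-1) = 0
Solving this homogeneous linear system for the smallest-integer solution (first nonzero entry positive) gives (2, -2, -1, -3).

(2, -2, -1, -3)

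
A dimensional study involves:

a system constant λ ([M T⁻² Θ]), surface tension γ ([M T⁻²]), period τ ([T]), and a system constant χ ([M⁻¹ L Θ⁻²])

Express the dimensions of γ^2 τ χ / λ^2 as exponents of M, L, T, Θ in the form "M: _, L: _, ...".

Collect each base-dimension exponent across the product:
  M: −2·(1) + 2·(1) + (0) + (-1) = -1
  L: −2·(0) + 2·(0) + (0) + (1) = 1
  T: −2·(-2) + 2·(-2) + (1) + (0) = 1
  Θ: −2·(1) + 2·(0) + (0) + (-2) = -4
So the dimensions are [M⁻¹ L T Θ⁻⁴].

M: -1, L: 1, T: 1, Θ: -4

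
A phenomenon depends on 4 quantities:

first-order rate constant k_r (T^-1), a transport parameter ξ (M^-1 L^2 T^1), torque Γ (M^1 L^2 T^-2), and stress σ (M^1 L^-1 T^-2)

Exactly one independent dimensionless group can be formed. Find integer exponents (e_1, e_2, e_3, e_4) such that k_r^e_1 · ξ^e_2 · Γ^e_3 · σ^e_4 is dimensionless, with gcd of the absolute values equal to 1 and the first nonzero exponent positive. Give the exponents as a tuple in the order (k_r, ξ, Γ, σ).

M: e_1·(0) + e_2·(-1) + e_3·(1) + e_4·(1) = 0
L: e_1·(0) + e_2·(2) + e_3·(2) + e_4·(-1) = 0
T: e_1·(-1) + e_2·(1) + e_3·(-2) + e_4·(-2) = 0
Solving this homogeneous linear system for the smallest-integer solution (first nonzero entry positive) gives (3, -3, 1, -4).

(3, -3, 1, -4)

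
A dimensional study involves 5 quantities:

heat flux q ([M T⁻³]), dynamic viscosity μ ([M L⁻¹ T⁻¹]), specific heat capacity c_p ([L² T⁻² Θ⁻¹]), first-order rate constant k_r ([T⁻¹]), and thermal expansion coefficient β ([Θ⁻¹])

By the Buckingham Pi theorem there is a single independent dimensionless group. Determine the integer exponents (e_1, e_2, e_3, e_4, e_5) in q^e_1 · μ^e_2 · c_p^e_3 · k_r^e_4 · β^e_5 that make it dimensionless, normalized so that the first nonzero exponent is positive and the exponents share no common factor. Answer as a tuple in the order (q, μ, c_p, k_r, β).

M: e_1·(1) + e_2·(1) + e_3·(0) + e_4·(0) + e_5·(0) = 0
L: e_1·(0) + e_2·(-1) + e_3·(2) + e_4·(0) + e_5·(0) = 0
T: e_1·(-3) + e_2·(-1) + e_3·(-2) + e_4·(-1) + e_5·(0) = 0
Θ: e_1·(0) + e_2·(0) + e_3·(-1) + e_4·(0) + e_5·(-1) = 0
Solving this homogeneous linear system for the smallest-integer solution (first nonzero entry positive) gives (2, -2, -1, -2, 1).

(2, -2, -1, -2, 1)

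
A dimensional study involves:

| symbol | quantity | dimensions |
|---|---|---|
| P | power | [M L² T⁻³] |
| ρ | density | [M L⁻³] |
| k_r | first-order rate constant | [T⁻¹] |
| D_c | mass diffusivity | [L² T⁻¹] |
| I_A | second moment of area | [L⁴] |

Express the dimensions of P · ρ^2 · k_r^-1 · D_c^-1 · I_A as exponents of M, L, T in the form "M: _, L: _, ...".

Collect each base-dimension exponent across the product:
  M: (1) + 2·(1) − (0) − (0) + (0) = 3
  L: (2) + 2·(-3) − (0) − (2) + (4) = -2
  T: (-3) + 2·(0) − (-1) − (-1) + (0) = -1
So the dimensions are [M³ L⁻² T⁻¹].

M: 3, L: -2, T: -1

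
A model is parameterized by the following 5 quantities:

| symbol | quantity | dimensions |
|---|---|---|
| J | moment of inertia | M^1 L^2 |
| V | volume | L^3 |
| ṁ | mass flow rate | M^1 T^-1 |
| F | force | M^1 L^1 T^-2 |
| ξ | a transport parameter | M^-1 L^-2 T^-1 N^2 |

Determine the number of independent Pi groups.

1

There are 5 variables and 4 base dimensions (M, L, T, N).
The dimension matrix has rank 4.
Independent dimensionless groups: 5 − 4 = 1.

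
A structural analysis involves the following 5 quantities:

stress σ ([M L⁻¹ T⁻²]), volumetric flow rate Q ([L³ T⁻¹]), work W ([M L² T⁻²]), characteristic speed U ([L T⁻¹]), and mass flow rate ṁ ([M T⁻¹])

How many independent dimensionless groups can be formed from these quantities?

2

There are 5 variables and 3 base dimensions (M, L, T).
The dimension matrix has rank 3.
Independent dimensionless groups: 5 − 3 = 2.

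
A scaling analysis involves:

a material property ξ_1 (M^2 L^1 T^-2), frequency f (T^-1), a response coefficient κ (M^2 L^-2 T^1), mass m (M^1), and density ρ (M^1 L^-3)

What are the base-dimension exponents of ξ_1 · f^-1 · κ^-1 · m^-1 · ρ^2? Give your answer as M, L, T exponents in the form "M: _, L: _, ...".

M: 1, L: -3, T: -2

Collect each base-dimension exponent across the product:
  M: (2) − (0) − (2) − (1) + 2·(1) = 1
  L: (1) − (0) − (-2) − (0) + 2·(-3) = -3
  T: (-2) − (-1) − (1) − (0) + 2·(0) = -2
So the dimensions are [M L⁻³ T⁻²].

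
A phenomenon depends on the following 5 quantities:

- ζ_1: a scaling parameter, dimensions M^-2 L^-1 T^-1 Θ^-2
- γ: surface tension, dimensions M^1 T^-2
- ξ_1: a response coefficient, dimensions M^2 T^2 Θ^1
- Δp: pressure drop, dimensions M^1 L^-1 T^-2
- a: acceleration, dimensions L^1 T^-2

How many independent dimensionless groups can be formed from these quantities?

1

There are 5 variables and 4 base dimensions (M, L, T, Θ).
The dimension matrix has rank 4.
Independent dimensionless groups: 5 − 4 = 1.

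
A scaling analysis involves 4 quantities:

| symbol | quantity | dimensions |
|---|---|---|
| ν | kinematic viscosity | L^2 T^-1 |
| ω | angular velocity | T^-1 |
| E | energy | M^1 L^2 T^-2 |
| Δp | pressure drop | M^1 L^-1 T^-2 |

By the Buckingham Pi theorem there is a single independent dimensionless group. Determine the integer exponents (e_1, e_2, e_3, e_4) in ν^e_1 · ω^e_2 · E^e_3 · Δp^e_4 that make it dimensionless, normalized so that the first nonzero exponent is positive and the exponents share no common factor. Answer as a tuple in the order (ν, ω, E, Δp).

(3, -3, -2, 2)

M: e_1·(0) + e_2·(0) + e_3·(1) + e_4·(1) = 0
L: e_1·(2) + e_2·(0) + e_3·(2) + e_4·(-1) = 0
T: e_1·(-1) + e_2·(-1) + e_3·(-2) + e_4·(-2) = 0
Solving this homogeneous linear system for the smallest-integer solution (first nonzero entry positive) gives (3, -3, -2, 2).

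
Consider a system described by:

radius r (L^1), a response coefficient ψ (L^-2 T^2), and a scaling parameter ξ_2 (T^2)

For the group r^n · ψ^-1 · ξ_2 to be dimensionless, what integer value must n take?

Balance the L exponent: (1)·n from r, plus −(-2) + (0) = 2 from the rest, must sum to zero.
n + 2 = 0, so n = -2.

-2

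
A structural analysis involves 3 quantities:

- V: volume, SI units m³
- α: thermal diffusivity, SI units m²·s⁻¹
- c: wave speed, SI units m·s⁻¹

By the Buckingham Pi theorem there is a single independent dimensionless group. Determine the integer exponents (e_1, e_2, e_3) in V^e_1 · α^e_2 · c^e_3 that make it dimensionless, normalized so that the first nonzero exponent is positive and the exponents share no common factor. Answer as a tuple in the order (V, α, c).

(1, -3, 3)

L: e_1·(3) + e_2·(2) + e_3·(1) = 0
T: e_1·(0) + e_2·(-1) + e_3·(-1) = 0
Solving this homogeneous linear system for the smallest-integer solution (first nonzero entry positive) gives (1, -3, 3).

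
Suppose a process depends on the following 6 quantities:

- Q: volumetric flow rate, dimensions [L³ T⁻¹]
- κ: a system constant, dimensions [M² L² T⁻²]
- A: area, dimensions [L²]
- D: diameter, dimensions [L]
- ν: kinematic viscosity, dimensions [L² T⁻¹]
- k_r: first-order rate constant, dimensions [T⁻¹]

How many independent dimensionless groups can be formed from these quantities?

There are 6 variables and 3 base dimensions (M, L, T).
The dimension matrix has rank 3.
Independent dimensionless groups: 6 − 3 = 3.

3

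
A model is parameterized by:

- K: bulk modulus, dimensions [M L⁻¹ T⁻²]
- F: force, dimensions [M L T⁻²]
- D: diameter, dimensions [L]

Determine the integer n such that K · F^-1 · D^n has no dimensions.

2

Balance the L exponent: (1)·n from D, plus (-1) − (1) = -2 from the rest, must sum to zero.
n − 2 = 0, so n = 2.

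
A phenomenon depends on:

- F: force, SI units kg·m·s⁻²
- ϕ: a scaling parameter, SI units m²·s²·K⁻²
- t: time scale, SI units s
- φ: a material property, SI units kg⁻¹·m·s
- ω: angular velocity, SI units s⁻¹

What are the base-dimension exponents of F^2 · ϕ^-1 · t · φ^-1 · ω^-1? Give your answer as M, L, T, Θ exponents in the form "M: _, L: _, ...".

Collect each base-dimension exponent across the product:
  M: 2·(1) − (0) + (0) − (-1) − (0) = 3
  L: 2·(1) − (2) + (0) − (1) − (0) = -1
  T: 2·(-2) − (2) + (1) − (1) − (-1) = -5
  Θ: 2·(0) − (-2) + (0) − (0) − (0) = 2
So the dimensions are [M³ L⁻¹ T⁻⁵ Θ²].

M: 3, L: -1, T: -5, Θ: 2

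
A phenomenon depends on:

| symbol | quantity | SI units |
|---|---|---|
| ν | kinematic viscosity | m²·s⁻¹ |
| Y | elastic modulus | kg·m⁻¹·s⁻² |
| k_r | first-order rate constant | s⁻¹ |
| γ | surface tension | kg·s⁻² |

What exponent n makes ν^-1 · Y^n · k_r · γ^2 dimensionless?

-2

Balance the M exponent: (1)·n from Y, plus −(0) + (0) + 2·(1) = 2 from the rest, must sum to zero.
n + 2 = 0, so n = -2.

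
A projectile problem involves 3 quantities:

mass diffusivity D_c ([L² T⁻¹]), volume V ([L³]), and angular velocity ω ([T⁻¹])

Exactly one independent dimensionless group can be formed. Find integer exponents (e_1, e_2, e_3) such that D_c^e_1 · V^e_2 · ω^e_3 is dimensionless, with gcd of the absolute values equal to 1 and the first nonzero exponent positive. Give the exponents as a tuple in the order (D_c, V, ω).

(3, -2, -3)

L: e_1·(2) + e_2·(3) + e_3·(0) = 0
T: e_1·(-1) + e_2·(0) + e_3·(-1) = 0
Solving this homogeneous linear system for the smallest-integer solution (first nonzero entry positive) gives (3, -2, -3).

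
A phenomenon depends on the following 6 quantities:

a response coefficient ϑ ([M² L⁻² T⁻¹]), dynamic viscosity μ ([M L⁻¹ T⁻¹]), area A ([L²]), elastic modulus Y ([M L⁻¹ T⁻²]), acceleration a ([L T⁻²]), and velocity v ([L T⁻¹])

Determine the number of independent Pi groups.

There are 6 variables and 3 base dimensions (M, L, T).
The dimension matrix has rank 3.
Independent dimensionless groups: 6 − 3 = 3.

3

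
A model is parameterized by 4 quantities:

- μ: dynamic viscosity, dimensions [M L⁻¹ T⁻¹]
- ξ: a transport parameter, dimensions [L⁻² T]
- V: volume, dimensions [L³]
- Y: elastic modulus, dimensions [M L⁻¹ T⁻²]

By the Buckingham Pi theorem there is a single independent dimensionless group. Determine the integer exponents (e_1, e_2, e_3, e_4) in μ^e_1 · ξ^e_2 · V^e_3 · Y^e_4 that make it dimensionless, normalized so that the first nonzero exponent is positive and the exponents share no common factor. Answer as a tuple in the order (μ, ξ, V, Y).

M: e_1·(1) + e_2·(0) + e_3·(0) + e_4·(1) = 0
L: e_1·(-1) + e_2·(-2) + e_3·(3) + e_4·(-1) = 0
T: e_1·(-1) + e_2·(1) + e_3·(0) + e_4·(-2) = 0
Solving this homogeneous linear system for the smallest-integer solution (first nonzero entry positive) gives (3, -3, -2, -3).

(3, -3, -2, -3)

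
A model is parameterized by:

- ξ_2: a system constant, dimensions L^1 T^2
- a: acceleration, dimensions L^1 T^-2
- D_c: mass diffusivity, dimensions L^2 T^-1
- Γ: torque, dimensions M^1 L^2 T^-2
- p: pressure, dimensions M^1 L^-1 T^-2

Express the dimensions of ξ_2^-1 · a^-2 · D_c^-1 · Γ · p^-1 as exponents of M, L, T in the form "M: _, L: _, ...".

M: 0, L: -2, T: 3

Collect each base-dimension exponent across the product:
  M: −(0) − 2·(0) − (0) + (1) − (1) = 0
  L: −(1) − 2·(1) − (2) + (2) − (-1) = -2
  T: −(2) − 2·(-2) − (-1) + (-2) − (-2) = 3
So the dimensions are [L⁻² T³].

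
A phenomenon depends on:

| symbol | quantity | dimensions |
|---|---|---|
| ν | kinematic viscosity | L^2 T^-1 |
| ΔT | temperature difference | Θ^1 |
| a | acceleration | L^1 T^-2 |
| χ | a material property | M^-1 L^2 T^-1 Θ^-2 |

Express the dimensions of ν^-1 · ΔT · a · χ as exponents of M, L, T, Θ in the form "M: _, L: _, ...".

Collect each base-dimension exponent across the product:
  M: −(0) + (0) + (0) + (-1) = -1
  L: −(2) + (0) + (1) + (2) = 1
  T: −(-1) + (0) + (-2) + (-1) = -2
  Θ: −(0) + (1) + (0) + (-2) = -1
So the dimensions are [M⁻¹ L T⁻² Θ⁻¹].

M: -1, L: 1, T: -2, Θ: -1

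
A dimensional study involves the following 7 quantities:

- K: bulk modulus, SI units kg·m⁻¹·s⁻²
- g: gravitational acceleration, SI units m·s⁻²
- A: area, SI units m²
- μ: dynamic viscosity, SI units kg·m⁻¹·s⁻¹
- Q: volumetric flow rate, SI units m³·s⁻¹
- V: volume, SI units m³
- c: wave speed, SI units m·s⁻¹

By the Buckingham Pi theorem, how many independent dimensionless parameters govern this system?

There are 7 variables and 3 base dimensions (M, L, T).
The dimension matrix has rank 3.
Independent dimensionless groups: 7 − 3 = 4.

4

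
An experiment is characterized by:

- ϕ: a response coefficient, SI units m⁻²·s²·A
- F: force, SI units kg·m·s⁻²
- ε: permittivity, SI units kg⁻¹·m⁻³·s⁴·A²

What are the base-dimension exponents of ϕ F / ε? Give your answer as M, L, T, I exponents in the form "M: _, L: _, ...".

Collect each base-dimension exponent across the product:
  M: (0) + (1) − (-1) = 2
  L: (-2) + (1) − (-3) = 2
  T: (2) + (-2) − (4) = -4
  I: (1) + (0) − (2) = -1
So the dimensions are [M² L² T⁻⁴ I⁻¹].

M: 2, L: 2, T: -4, I: -1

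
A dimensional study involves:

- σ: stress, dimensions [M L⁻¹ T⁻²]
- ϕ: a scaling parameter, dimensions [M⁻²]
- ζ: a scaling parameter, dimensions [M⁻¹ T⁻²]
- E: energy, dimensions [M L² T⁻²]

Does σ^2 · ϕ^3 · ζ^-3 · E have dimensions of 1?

yes

Sum the exponent of each base dimension across the product:
  M: 2·[σ]_M + 3·[ϕ]_M − 3·[ζ]_M + [E]_M = 2·(1) + 3·(-2) − 3·(-1) + (1) = 0
  L: 2·[σ]_L + 3·[ϕ]_L − 3·[ζ]_L + [E]_L = 2·(-1) + 3·(0) − 3·(0) + (2) = 0
  T: 2·[σ]_T + 3·[ϕ]_T − 3·[ζ]_T + [E]_T = 2·(-2) + 3·(0) − 3·(-2) + (-2) = 0
All base exponents vanish — dimensionless.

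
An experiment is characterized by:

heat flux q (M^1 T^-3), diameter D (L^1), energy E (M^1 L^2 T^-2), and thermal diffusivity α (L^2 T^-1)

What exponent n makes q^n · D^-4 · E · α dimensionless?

-1

Balance the M exponent: (1)·n from q, plus −4·(0) + (1) + (0) = 1 from the rest, must sum to zero.
n + 1 = 0, so n = -1.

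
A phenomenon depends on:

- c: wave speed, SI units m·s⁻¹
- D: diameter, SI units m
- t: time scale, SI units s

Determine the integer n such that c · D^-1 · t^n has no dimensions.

1

Balance the T exponent: (1)·n from t, plus (-1) − (0) = -1 from the rest, must sum to zero.
n − 1 = 0, so n = 1.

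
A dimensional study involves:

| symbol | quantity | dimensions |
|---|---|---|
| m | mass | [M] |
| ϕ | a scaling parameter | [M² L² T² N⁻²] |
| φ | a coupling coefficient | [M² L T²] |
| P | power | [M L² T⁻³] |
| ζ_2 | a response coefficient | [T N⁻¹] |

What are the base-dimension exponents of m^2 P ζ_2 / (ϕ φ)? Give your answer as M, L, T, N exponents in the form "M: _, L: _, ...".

Collect each base-dimension exponent across the product:
  M: 2·(1) − (2) − (2) + (1) + (0) = -1
  L: 2·(0) − (2) − (1) + (2) + (0) = -1
  T: 2·(0) − (2) − (2) + (-3) + (1) = -6
  N: 2·(0) − (-2) − (0) + (0) + (-1) = 1
So the dimensions are [M⁻¹ L⁻¹ T⁻⁶ N].

M: -1, L: -1, T: -6, N: 1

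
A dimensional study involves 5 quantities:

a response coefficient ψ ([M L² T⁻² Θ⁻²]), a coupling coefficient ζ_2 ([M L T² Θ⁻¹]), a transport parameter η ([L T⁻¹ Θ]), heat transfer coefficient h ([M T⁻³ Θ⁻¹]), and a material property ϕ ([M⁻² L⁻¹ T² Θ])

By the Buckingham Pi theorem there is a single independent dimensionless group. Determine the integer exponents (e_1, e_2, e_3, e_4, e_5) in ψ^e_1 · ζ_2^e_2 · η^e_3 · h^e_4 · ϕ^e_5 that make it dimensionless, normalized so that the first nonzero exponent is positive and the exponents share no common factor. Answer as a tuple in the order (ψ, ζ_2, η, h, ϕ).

(1, -3, -2, -4, -3)

M: e_1·(1) + e_2·(1) + e_3·(0) + e_4·(1) + e_5·(-2) = 0
L: e_1·(2) + e_2·(1) + e_3·(1) + e_4·(0) + e_5·(-1) = 0
T: e_1·(-2) + e_2·(2) + e_3·(-1) + e_4·(-3) + e_5·(2) = 0
Θ: e_1·(-2) + e_2·(-1) + e_3·(1) + e_4·(-1) + e_5·(1) = 0
Solving this homogeneous linear system for the smallest-integer solution (first nonzero entry positive) gives (1, -3, -2, -4, -3).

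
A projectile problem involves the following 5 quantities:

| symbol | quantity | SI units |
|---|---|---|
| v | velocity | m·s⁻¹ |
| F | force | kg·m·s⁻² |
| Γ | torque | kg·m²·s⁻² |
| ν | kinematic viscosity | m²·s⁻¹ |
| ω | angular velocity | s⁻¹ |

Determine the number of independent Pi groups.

There are 5 variables and 3 base dimensions (M, L, T).
The dimension matrix has rank 3.
Independent dimensionless groups: 5 − 3 = 2.

2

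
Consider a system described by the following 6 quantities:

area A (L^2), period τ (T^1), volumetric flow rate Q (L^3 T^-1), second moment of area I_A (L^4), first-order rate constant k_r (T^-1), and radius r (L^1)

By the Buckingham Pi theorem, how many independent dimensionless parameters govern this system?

4

There are 6 variables and 2 base dimensions (L, T).
The dimension matrix has rank 2.
Independent dimensionless groups: 6 − 2 = 4.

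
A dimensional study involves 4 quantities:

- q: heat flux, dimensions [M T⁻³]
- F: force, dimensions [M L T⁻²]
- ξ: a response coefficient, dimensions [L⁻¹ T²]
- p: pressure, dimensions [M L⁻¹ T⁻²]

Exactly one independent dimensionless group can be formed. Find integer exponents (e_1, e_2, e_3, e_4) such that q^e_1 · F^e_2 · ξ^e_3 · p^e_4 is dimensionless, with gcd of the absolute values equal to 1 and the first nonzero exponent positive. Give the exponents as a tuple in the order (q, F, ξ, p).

M: e_1·(1) + e_2·(1) + e_3·(0) + e_4·(1) = 0
L: e_1·(0) + e_2·(1) + e_3·(-1) + e_4·(-1) = 0
T: e_1·(-3) + e_2·(-2) + e_3·(2) + e_4·(-2) = 0
Solving this homogeneous linear system for the smallest-integer solution (first nonzero entry positive) gives (4, -1, 2, -3).

(4, -1, 2, -3)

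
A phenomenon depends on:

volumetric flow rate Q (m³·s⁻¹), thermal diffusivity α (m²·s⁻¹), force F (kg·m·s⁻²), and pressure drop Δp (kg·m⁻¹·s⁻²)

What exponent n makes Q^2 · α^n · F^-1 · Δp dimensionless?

Balance the L exponent: (2)·n from α, plus 2·(3) − (1) + (-1) = 4 from the rest, must sum to zero.
2n + 4 = 0, so n = -2.

-2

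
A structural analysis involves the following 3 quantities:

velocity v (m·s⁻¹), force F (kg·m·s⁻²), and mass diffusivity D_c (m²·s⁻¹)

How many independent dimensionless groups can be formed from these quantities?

There are 3 variables and 3 base dimensions (M, L, T).
The dimension matrix has rank 3.
Independent dimensionless groups: 3 − 3 = 0.

0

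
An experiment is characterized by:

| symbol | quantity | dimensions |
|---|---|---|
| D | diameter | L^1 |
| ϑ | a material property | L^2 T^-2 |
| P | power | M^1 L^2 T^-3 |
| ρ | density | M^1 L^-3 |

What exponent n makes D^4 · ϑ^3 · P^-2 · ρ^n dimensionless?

2

Balance the M exponent: (1)·n from ρ, plus 4·(0) + 3·(0) − 2·(1) = -2 from the rest, must sum to zero.
n − 2 = 0, so n = 2.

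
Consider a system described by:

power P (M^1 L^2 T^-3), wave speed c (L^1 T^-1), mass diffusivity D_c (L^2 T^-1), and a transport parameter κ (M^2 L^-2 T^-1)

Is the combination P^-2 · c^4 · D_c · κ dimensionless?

yes

Sum the exponent of each base dimension across the product:
  M: −2·[P]_M + 4·[c]_M + [D_c]_M + [κ]_M = −2·(1) + 4·(0) + (0) + (2) = 0
  L: −2·[P]_L + 4·[c]_L + [D_c]_L + [κ]_L = −2·(2) + 4·(1) + (2) + (-2) = 0
  T: −2·[P]_T + 4·[c]_T + [D_c]_T + [κ]_T = −2·(-3) + 4·(-1) + (-1) + (-1) = 0
All base exponents vanish — dimensionless.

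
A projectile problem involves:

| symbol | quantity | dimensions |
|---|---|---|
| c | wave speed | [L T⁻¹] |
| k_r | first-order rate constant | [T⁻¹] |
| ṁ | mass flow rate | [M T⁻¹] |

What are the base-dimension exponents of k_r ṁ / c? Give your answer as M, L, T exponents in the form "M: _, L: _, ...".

M: 1, L: -1, T: -1

Collect each base-dimension exponent across the product:
  M: −(0) + (0) + (1) = 1
  L: −(1) + (0) + (0) = -1
  T: −(-1) + (-1) + (-1) = -1
So the dimensions are [M L⁻¹ T⁻¹].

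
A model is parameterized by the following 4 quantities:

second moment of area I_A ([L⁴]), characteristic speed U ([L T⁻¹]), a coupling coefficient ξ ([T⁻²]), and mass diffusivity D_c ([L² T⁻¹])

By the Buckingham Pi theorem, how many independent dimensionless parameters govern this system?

There are 4 variables and 2 base dimensions (L, T).
The dimension matrix has rank 2.
Independent dimensionless groups: 4 − 2 = 2.

2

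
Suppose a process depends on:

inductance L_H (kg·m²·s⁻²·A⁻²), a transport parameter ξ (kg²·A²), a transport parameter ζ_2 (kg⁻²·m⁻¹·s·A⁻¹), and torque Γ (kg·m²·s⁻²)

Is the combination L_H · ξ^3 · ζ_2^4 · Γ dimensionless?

yes

Sum the exponent of each base dimension across the product:
  M: [L_H]_M + 3·[ξ]_M + 4·[ζ_2]_M + [Γ]_M = (1) + 3·(2) + 4·(-2) + (1) = 0
  L: [L_H]_L + 3·[ξ]_L + 4·[ζ_2]_L + [Γ]_L = (2) + 3·(0) + 4·(-1) + (2) = 0
  T: [L_H]_T + 3·[ξ]_T + 4·[ζ_2]_T + [Γ]_T = (-2) + 3·(0) + 4·(1) + (-2) = 0
  I: [L_H]_I + 3·[ξ]_I + 4·[ζ_2]_I + [Γ]_I = (-2) + 3·(2) + 4·(-1) + (0) = 0
All base exponents vanish — dimensionless.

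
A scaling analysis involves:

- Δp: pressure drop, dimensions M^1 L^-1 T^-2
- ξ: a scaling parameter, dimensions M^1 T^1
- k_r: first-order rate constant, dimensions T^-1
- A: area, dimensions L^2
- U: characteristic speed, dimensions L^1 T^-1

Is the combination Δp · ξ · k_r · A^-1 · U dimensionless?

Sum the exponent of each base dimension across the product:
  M: [Δp]_M + [ξ]_M + [k_r]_M − [A]_M + [U]_M = (1) + (1) + (0) − (0) + (0) = 2
  L: [Δp]_L + [ξ]_L + [k_r]_L − [A]_L + [U]_L = (-1) + (0) + (0) − (2) + (1) = -2
  T: [Δp]_T + [ξ]_T + [k_r]_T − [A]_T + [U]_T = (-2) + (1) + (-1) − (0) + (-1) = -3
Net dimensions [M² L⁻² T⁻³] ≠ [1] — not dimensionless.

no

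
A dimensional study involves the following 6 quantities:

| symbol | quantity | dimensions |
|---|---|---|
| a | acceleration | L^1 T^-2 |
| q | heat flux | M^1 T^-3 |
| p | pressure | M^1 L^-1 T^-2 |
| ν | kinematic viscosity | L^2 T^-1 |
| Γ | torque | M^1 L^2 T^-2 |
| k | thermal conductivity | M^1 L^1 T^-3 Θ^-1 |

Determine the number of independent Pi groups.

There are 6 variables and 4 base dimensions (M, L, T, Θ).
The dimension matrix has rank 4.
Independent dimensionless groups: 6 − 4 = 2.

2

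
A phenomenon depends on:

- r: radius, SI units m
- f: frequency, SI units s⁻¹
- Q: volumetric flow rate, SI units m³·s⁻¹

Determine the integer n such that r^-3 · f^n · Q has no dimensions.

Balance the T exponent: (-1)·n from f, plus −3·(0) + (-1) = -1 from the rest, must sum to zero.
−n − 1 = 0, so n = -1.

-1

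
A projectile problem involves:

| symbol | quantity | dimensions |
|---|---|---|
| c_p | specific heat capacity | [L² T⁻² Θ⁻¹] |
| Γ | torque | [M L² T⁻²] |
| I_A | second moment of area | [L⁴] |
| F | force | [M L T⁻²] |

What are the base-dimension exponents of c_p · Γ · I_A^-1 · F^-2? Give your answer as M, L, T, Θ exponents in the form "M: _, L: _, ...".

M: -1, L: -2, T: 0, Θ: -1

Collect each base-dimension exponent across the product:
  M: (0) + (1) − (0) − 2·(1) = -1
  L: (2) + (2) − (4) − 2·(1) = -2
  T: (-2) + (-2) − (0) − 2·(-2) = 0
  Θ: (-1) + (0) − (0) − 2·(0) = -1
So the dimensions are [M⁻¹ L⁻² Θ⁻¹].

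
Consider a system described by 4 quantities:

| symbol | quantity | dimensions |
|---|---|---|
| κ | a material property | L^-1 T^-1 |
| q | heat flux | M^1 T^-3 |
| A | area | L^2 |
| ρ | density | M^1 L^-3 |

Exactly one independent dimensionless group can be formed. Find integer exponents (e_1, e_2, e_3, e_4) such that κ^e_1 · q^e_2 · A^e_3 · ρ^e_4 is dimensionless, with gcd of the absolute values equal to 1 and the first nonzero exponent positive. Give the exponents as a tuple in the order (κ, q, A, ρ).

(3, -1, 3, 1)

M: e_1·(0) + e_2·(1) + e_3·(0) + e_4·(1) = 0
L: e_1·(-1) + e_2·(0) + e_3·(2) + e_4·(-3) = 0
T: e_1·(-1) + e_2·(-3) + e_3·(0) + e_4·(0) = 0
Solving this homogeneous linear system for the smallest-integer solution (first nonzero entry positive) gives (3, -1, 3, 1).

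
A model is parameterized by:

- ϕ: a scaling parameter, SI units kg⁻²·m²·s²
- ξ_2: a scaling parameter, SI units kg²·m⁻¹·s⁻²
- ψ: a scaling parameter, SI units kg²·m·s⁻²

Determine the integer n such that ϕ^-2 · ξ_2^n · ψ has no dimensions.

Balance the M exponent: (2)·n from ξ_2, plus −2·(-2) + (2) = 6 from the rest, must sum to zero.
2n + 6 = 0, so n = -3.

-3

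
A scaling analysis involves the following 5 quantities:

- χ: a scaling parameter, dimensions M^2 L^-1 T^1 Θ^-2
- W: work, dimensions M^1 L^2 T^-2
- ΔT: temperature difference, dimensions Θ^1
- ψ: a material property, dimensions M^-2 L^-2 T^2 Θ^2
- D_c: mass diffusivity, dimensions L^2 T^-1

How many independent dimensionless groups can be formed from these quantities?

1

There are 5 variables and 4 base dimensions (M, L, T, Θ).
The dimension matrix has rank 4.
Independent dimensionless groups: 5 − 4 = 1.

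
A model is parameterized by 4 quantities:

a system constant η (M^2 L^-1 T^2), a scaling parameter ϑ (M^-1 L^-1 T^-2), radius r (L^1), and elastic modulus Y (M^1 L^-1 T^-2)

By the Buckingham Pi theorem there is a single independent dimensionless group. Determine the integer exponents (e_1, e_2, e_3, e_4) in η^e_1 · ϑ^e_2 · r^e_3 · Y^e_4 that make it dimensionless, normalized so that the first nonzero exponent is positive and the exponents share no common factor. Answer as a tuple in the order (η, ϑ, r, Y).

M: e_1·(2) + e_2·(-1) + e_3·(0) + e_4·(1) = 0
L: e_1·(-1) + e_2·(-1) + e_3·(1) + e_4·(-1) = 0
T: e_1·(2) + e_2·(-2) + e_3·(0) + e_4·(-2) = 0
Solving this homogeneous linear system for the smallest-integer solution (first nonzero entry positive) gives (2, 3, 4, -1).

(2, 3, 4, -1)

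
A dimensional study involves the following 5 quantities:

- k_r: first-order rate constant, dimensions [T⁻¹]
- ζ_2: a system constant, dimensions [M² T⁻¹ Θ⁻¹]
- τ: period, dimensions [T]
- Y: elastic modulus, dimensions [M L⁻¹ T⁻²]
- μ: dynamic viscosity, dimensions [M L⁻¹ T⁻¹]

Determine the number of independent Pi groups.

There are 5 variables and 4 base dimensions (M, L, T, Θ).
The dimension matrix has rank 3 (less than 4: the dimension vectors are linearly dependent).
Independent dimensionless groups: 5 − 3 = 2.

2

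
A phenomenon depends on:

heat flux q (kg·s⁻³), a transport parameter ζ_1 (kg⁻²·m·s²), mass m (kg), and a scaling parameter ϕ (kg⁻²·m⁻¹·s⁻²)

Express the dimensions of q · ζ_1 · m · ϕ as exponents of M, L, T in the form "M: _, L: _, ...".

Collect each base-dimension exponent across the product:
  M: (1) + (-2) + (1) + (-2) = -2
  L: (0) + (1) + (0) + (-1) = 0
  T: (-3) + (2) + (0) + (-2) = -3
So the dimensions are [M⁻² T⁻³].

M: -2, L: 0, T: -3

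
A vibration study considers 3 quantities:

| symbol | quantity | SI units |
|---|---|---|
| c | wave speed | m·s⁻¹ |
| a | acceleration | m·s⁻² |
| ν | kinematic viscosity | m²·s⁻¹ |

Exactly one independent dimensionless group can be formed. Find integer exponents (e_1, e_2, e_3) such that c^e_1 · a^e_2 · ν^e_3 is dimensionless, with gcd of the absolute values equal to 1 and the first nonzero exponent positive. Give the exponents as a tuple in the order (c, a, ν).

(3, -1, -1)

L: e_1·(1) + e_2·(1) + e_3·(2) = 0
T: e_1·(-1) + e_2·(-2) + e_3·(-1) = 0
Solving this homogeneous linear system for the smallest-integer solution (first nonzero entry positive) gives (3, -1, -1).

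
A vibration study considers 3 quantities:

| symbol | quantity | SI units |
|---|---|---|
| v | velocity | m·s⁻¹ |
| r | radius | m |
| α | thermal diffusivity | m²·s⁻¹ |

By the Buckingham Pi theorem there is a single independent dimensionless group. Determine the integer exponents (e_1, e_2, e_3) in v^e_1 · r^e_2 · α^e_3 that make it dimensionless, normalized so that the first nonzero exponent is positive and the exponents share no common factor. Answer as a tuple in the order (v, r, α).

L: e_1·(1) + e_2·(1) + e_3·(2) = 0
T: e_1·(-1) + e_2·(0) + e_3·(-1) = 0
Solving this homogeneous linear system for the smallest-integer solution (first nonzero entry positive) gives (1, 1, -1).

(1, 1, -1)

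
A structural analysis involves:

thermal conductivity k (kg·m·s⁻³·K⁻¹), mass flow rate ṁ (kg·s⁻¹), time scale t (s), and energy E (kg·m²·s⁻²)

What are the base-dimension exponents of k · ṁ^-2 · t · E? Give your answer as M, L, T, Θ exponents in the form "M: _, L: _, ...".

M: 0, L: 3, T: -2, Θ: -1

Collect each base-dimension exponent across the product:
  M: (1) − 2·(1) + (0) + (1) = 0
  L: (1) − 2·(0) + (0) + (2) = 3
  T: (-3) − 2·(-1) + (1) + (-2) = -2
  Θ: (-1) − 2·(0) + (0) + (0) = -1
So the dimensions are [L³ T⁻² Θ⁻¹].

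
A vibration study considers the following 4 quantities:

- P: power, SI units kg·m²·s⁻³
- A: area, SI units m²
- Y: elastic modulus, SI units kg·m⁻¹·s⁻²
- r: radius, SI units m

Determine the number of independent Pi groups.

1

There are 4 variables and 3 base dimensions (M, L, T).
The dimension matrix has rank 3.
Independent dimensionless groups: 4 − 3 = 1.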